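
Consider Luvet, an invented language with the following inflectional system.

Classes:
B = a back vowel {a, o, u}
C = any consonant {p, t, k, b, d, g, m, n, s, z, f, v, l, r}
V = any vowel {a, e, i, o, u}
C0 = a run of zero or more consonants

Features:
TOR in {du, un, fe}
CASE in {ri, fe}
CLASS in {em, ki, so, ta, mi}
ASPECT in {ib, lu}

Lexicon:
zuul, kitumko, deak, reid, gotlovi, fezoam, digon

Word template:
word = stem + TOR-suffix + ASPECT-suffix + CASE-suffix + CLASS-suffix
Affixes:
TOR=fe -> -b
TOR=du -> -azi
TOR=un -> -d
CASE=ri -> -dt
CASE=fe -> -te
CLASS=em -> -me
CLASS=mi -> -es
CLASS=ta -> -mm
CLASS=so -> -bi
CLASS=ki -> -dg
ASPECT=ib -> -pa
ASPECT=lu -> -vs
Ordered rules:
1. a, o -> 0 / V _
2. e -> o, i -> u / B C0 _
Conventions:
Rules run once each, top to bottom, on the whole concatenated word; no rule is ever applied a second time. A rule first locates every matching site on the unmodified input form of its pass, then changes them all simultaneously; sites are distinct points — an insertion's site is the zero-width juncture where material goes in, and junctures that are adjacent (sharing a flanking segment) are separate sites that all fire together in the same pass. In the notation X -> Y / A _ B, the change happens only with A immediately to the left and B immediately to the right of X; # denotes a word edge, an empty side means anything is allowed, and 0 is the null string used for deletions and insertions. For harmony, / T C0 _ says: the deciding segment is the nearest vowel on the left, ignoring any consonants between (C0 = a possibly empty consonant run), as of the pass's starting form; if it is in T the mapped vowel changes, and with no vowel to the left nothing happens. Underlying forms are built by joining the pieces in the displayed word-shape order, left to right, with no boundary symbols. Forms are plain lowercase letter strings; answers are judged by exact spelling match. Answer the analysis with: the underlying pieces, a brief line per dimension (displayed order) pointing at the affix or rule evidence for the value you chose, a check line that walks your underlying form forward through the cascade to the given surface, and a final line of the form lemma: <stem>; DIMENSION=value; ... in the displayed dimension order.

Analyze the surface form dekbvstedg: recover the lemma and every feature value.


underlying: deak-b-vs-te-dg
TOR=fe - signalled by the affix -b
CASE=fe - signalled by the affix -te
CLASS=ki - signalled by the affix -dg
ASPECT=lu - signalled by the affix -vs
check: deakbvstedg -> dekbvstedg -> dekbvstedg
lemma: deak; TOR=fe; CASE=fe; CLASS=ki; ASPECT=lu


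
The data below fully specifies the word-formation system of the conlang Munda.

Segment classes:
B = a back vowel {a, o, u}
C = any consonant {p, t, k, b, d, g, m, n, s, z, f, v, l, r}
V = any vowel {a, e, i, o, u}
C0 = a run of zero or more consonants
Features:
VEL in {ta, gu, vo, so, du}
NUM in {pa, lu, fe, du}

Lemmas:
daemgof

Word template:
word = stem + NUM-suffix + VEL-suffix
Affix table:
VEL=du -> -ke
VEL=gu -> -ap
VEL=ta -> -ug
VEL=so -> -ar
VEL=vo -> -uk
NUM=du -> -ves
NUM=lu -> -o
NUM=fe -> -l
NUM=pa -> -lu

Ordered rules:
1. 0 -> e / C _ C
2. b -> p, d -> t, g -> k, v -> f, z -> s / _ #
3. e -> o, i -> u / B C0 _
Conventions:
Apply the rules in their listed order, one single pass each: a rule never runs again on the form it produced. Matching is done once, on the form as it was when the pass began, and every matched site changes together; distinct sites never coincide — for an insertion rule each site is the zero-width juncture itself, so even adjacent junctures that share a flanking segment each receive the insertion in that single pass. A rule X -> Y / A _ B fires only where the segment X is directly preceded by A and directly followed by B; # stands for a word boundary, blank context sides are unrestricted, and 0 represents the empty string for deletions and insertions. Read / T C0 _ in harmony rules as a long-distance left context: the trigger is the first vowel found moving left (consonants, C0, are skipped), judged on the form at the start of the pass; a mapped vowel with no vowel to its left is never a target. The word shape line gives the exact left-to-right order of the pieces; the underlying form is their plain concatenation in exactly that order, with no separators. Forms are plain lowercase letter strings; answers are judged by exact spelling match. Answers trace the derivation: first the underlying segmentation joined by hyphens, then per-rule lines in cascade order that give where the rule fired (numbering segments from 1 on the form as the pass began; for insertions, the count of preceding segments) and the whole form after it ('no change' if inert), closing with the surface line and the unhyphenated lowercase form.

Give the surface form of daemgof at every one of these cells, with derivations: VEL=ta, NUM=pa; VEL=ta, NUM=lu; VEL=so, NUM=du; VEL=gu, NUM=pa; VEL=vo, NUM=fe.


cell VEL=ta, NUM=pa:
underlying: daemgof-lu-ug
1. 0 -> e / C _ C: inserts after position(s) 4, 7: daemegofeluug
2. b -> p, d -> t, g -> k, v -> f, z -> s / _ #: fires at position(s) 13: daemegofeluuk
3. e -> o, i -> u / B C0 _: fires at position(s) 3, 9: daomegofoluuk
surface: daomegofoluuk

cell VEL=ta, NUM=lu:
underlying: daemgof-o-ug
1. 0 -> e / C _ C: inserts after position(s) 4: daemegofoug
2. b -> p, d -> t, g -> k, v -> f, z -> s / _ #: fires at position(s) 11: daemegofouk
3. e -> o, i -> u / B C0 _: fires at position(s) 3: daomegofouk
surface: daomegofouk

cell VEL=so, NUM=du:
underlying: daemgof-ves-ar
1. 0 -> e / C _ C: inserts after position(s) 4, 7: daemegofevesar
2. b -> p, d -> t, g -> k, v -> f, z -> s / _ #: no change
3. e -> o, i -> u / B C0 _: fires at position(s) 3, 9: daomegofovesar
surface: daomegofovesar

cell VEL=gu, NUM=pa:
underlying: daemgof-lu-ap
1. 0 -> e / C _ C: inserts after position(s) 4, 7: daemegofeluap
2. b -> p, d -> t, g -> k, v -> f, z -> s / _ #: no change
3. e -> o, i -> u / B C0 _: fires at position(s) 3, 9: daomegofoluap
surface: daomegofoluap

cell VEL=vo, NUM=fe:
underlying: daemgof-l-uk
1. 0 -> e / C _ C: inserts after position(s) 4, 7: daemegofeluk
2. b -> p, d -> t, g -> k, v -> f, z -> s / _ #: no change
3. e -> o, i -> u / B C0 _: fires at position(s) 3, 9: daomegofoluk
surface: daomegofoluk


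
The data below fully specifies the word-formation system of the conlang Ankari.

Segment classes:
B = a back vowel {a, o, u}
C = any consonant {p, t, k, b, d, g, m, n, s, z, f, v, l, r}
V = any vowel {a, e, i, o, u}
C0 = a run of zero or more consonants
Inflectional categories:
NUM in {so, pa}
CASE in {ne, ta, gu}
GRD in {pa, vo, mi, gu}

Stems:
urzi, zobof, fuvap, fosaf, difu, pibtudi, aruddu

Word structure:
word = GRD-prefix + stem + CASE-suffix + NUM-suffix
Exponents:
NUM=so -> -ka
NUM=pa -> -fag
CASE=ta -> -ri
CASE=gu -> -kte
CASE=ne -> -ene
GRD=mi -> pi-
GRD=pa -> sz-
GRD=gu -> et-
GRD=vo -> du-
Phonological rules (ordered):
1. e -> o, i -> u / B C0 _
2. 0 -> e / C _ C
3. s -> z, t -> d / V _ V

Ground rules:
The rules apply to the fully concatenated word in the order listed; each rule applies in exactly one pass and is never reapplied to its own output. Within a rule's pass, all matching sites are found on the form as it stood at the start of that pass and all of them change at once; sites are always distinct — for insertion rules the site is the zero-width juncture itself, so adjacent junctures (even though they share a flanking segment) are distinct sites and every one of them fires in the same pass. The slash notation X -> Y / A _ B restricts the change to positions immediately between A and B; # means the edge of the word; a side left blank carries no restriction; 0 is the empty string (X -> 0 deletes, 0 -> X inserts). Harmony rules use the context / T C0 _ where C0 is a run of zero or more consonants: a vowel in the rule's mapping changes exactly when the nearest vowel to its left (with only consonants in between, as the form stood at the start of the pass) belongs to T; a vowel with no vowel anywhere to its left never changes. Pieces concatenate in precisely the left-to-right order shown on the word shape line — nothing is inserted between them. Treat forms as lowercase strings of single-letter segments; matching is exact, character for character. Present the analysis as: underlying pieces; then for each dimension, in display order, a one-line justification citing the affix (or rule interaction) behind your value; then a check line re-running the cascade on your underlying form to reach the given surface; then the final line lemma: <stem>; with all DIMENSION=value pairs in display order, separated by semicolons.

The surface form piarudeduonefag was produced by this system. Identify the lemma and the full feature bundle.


underlying: pi-aruddu-ene-fag
NUM=pa - signalled by the affix -fag
CASE=ne - signalled by the affix -ene
GRD=mi - signalled by the affix pi-
check: piarudduenefag -> piarudduonefag -> piarudeduonefag -> piarudeduonefag
lemma: aruddu; NUM=pa; CASE=ne; GRD=mi


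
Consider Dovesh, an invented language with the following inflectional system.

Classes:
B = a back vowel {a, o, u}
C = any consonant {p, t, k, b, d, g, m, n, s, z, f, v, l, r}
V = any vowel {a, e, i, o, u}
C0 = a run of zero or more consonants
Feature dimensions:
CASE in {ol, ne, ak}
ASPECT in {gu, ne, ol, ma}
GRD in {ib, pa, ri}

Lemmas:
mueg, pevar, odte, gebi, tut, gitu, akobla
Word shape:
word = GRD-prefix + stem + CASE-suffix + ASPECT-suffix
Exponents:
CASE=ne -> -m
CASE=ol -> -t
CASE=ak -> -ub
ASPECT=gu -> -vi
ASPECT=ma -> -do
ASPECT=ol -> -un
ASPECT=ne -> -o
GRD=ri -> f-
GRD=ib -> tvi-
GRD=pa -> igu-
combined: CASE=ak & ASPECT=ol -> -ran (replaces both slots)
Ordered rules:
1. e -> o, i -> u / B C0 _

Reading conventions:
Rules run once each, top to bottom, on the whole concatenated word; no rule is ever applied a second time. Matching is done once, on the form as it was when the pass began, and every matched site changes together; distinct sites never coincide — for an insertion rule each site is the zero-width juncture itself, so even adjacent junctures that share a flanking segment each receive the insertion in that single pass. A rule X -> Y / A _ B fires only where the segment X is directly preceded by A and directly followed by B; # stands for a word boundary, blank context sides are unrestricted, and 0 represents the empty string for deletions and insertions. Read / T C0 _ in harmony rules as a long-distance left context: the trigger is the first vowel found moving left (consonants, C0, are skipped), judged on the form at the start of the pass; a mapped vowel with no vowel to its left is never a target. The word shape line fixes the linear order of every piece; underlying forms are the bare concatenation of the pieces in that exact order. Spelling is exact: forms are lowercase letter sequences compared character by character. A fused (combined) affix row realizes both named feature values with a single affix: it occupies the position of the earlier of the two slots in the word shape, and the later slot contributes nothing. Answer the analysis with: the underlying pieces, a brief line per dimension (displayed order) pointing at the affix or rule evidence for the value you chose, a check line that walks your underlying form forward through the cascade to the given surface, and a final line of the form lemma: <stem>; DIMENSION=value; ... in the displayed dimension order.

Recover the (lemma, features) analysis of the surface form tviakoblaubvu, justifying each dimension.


underlying: tvi-akobla-ub-vi
CASE=ak - signalled by the affix -ub
ASPECT=gu - signalled by the affix -vi
GRD=ib - signalled by the affix tvi-
check: tviakoblaubvi -> tviakoblaubvu
lemma: akobla; CASE=ak; ASPECT=gu; GRD=ib


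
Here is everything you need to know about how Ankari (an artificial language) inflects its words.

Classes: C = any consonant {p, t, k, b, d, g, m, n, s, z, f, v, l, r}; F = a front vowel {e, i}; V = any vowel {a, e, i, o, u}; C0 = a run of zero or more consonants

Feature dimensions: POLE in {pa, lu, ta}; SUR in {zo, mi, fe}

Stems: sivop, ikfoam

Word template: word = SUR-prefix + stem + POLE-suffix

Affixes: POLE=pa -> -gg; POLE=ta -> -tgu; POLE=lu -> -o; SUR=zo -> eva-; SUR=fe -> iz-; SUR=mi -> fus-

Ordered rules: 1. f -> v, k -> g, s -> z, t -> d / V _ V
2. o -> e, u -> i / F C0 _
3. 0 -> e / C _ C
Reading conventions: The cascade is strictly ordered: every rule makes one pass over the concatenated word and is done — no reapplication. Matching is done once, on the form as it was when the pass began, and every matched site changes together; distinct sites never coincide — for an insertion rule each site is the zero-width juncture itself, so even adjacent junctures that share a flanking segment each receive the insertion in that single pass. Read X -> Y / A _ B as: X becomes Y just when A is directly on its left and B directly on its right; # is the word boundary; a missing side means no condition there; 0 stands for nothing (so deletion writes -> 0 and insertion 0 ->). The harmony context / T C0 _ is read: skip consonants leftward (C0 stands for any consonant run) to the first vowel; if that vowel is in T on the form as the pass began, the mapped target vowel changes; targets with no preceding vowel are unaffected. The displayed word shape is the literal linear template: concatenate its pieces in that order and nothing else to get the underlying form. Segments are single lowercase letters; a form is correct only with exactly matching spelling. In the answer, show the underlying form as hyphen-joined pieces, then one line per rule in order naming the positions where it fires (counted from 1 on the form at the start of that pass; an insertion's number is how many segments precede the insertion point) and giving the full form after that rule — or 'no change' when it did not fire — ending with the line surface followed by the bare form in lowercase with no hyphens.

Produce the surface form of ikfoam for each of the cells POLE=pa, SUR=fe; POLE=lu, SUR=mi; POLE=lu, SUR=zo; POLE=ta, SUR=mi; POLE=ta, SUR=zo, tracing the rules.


cell POLE=pa, SUR=fe:
underlying: iz-ikfoam-gg
1. f -> v, k -> g, s -> z, t -> d / V _ V: no change
2. o -> e, u -> i / F C0 _: fires at position(s) 6: izikfeamgg
3. 0 -> e / C _ C: inserts after position(s) 4, 8, 9: izikefeamegeg
surface: izikefeamegeg

cell POLE=lu, SUR=mi:
underlying: fus-ikfoam-o
1. f -> v, k -> g, s -> z, t -> d / V _ V: fires at position(s) 3: fuzikfoamo
2. o -> e, u -> i / F C0 _: fires at position(s) 7: fuzikfeamo
3. 0 -> e / C _ C: inserts after position(s) 5: fuzikefeamo
surface: fuzikefeamo

cell POLE=lu, SUR=zo:
underlying: eva-ikfoam-o
1. f -> v, k -> g, s -> z, t -> d / V _ V: no change
2. o -> e, u -> i / F C0 _: fires at position(s) 7: evaikfeamo
3. 0 -> e / C _ C: inserts after position(s) 5: evaikefeamo
surface: evaikefeamo

cell POLE=ta, SUR=mi:
underlying: fus-ikfoam-tgu
1. f -> v, k -> g, s -> z, t -> d / V _ V: fires at position(s) 3: fuzikfoamtgu
2. o -> e, u -> i / F C0 _: fires at position(s) 7: fuzikfeamtgu
3. 0 -> e / C _ C: inserts after position(s) 5, 9, 10: fuzikefeametegu
surface: fuzikefeametegu

cell POLE=ta, SUR=zo:
underlying: eva-ikfoam-tgu
1. f -> v, k -> g, s -> z, t -> d / V _ V: no change
2. o -> e, u -> i / F C0 _: fires at position(s) 7: evaikfeamtgu
3. 0 -> e / C _ C: inserts after position(s) 5, 9, 10: evaikefeametegu
surface: evaikefeametegu


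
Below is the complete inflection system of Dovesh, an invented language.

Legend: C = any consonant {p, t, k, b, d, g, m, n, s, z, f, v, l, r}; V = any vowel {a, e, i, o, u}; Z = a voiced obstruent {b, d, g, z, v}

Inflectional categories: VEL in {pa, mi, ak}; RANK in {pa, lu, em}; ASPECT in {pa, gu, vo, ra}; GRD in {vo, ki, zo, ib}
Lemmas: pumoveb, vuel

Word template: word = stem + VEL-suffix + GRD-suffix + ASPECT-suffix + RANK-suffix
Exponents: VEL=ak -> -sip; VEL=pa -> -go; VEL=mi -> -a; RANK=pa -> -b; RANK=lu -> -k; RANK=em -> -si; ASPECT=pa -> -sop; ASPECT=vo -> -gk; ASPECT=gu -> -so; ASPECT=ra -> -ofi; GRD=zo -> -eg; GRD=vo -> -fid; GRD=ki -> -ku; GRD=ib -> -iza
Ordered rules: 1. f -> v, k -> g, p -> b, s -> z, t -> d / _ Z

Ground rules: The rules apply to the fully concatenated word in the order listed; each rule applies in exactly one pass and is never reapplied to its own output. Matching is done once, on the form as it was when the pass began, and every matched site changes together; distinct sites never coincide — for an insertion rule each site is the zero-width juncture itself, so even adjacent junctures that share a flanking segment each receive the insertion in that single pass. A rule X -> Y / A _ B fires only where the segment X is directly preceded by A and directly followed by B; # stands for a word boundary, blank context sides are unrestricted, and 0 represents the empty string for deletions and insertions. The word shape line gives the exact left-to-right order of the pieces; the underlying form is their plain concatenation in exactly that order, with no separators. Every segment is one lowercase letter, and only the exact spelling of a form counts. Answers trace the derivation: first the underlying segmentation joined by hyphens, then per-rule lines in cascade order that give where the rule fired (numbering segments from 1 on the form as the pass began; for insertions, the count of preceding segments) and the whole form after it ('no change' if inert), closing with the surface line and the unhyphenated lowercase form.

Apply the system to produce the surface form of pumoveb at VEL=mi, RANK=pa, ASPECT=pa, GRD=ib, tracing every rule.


underlying: pumoveb-a-iza-sop-b
1. f -> v, k -> g, p -> b, s -> z, t -> d / _ Z: fires at position(s) 14: pumovebaizasobb
surface: pumovebaizasobb


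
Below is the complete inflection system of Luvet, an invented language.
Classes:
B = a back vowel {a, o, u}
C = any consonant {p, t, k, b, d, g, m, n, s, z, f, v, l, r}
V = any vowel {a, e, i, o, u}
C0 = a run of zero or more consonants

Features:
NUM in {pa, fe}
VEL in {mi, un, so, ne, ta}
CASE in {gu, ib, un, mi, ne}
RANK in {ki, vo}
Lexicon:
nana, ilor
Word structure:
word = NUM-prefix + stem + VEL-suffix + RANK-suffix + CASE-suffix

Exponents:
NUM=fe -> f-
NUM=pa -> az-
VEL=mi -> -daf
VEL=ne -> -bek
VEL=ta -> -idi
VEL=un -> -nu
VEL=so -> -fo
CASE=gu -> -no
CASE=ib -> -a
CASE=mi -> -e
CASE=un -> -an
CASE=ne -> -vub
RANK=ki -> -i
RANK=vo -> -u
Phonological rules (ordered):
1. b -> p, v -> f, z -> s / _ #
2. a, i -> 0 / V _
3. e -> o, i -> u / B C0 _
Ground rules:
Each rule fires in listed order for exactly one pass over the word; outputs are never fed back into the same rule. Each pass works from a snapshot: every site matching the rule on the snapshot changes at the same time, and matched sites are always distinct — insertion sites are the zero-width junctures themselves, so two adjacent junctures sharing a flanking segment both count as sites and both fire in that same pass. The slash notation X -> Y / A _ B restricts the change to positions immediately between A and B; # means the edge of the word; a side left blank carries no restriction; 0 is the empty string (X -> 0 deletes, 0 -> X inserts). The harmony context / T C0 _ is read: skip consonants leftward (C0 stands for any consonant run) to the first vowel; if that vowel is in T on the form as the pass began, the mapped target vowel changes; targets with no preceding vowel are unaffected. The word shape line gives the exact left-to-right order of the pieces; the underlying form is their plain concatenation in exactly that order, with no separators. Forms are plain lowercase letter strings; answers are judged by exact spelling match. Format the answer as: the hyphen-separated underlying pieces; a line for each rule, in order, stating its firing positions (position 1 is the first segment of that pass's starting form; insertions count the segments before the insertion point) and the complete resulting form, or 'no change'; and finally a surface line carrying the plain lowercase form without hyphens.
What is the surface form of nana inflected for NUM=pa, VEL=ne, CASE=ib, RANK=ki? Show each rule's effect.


underlying: az-nana-bek-i-a
1. b -> p, v -> f, z -> s / _ #: no change
2. a, i -> 0 / V _: fires at position(s) 11: aznanabeki
3. e -> o, i -> u / B C0 _: fires at position(s) 8: aznanaboki
surface: aznanaboki


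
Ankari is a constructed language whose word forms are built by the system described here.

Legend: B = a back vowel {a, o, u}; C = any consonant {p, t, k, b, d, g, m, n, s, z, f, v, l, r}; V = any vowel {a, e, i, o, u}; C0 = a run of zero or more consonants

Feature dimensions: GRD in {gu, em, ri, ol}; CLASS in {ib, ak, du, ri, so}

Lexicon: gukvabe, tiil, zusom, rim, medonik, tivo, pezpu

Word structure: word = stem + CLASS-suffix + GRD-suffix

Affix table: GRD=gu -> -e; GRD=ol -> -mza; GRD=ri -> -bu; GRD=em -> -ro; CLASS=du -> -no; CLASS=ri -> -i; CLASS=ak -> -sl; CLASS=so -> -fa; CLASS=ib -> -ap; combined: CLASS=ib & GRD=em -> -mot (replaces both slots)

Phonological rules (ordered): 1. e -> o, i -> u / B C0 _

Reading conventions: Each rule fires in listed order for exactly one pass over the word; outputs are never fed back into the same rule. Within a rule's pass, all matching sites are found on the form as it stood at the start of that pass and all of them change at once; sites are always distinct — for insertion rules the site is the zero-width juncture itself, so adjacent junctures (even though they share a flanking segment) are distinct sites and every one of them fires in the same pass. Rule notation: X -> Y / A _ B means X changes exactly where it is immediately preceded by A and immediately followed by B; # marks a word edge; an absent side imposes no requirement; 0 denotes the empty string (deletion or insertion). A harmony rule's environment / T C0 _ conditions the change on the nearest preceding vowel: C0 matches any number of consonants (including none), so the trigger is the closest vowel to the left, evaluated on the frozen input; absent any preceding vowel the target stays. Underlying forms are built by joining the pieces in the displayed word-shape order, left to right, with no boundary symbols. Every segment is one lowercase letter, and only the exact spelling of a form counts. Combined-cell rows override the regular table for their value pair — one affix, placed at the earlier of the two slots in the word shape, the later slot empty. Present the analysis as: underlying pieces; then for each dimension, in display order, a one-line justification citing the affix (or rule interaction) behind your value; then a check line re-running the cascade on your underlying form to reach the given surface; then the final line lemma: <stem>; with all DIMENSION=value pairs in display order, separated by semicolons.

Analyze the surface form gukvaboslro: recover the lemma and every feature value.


underlying: gukvabe-sl-ro
GRD=em - signalled by the affix -ro
CLASS=ak - signalled by the affix -sl
check: gukvabeslro -> gukvaboslro
lemma: gukvabe; GRD=em; CLASS=ak


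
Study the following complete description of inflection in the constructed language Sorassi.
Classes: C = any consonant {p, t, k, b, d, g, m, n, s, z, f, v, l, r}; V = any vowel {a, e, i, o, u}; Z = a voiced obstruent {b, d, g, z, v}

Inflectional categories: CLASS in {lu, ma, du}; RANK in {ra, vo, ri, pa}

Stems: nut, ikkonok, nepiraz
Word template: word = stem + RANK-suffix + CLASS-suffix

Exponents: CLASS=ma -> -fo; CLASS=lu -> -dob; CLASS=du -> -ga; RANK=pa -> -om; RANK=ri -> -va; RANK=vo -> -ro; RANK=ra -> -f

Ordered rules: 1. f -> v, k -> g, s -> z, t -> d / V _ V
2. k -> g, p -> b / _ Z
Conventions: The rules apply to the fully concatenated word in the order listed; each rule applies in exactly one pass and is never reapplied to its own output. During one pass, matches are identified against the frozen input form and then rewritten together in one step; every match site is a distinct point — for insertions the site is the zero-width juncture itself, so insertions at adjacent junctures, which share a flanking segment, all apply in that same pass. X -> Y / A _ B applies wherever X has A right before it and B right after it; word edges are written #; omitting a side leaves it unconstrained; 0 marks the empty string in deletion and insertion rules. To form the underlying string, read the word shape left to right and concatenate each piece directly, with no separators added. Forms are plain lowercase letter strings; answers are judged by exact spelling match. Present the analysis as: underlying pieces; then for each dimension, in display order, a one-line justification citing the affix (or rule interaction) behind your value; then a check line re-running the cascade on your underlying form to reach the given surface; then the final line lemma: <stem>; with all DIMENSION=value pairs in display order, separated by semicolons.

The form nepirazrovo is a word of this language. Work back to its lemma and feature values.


underlying: nepiraz-ro-fo
CLASS=ma - signalled by the affix -fo
RANK=vo - signalled by the affix -ro
check: nepirazrofo -> nepirazrovo -> nepirazrovo
lemma: nepiraz; CLASS=ma; RANK=vo


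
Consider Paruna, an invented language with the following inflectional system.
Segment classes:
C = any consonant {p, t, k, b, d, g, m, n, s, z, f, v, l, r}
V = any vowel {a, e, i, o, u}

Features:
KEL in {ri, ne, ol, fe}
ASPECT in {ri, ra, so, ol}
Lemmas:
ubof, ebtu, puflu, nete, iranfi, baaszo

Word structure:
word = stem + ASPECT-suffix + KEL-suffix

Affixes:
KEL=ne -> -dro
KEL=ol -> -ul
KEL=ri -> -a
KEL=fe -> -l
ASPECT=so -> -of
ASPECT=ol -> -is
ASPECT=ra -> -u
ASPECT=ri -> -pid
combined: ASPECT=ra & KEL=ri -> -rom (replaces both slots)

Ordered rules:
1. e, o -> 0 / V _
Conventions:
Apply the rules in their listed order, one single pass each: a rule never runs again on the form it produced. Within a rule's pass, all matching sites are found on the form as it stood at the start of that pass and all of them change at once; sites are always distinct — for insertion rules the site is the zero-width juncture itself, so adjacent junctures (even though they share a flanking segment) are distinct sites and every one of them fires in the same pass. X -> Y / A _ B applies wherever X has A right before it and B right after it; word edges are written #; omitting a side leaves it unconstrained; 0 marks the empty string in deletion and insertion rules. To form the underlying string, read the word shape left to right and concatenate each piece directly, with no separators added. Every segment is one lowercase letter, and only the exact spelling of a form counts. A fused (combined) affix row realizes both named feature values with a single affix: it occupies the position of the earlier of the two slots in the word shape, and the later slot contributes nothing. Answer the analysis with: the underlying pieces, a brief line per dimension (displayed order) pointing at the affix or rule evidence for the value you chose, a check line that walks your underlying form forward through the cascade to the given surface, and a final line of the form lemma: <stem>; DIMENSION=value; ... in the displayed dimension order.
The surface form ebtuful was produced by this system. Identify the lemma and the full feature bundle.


underlying: ebtu-of-ul
KEL=ol - signalled by the affix -ul
ASPECT=so - signalled by the affix -of
check: ebtuoful -> ebtuful
lemma: ebtu; KEL=ol; ASPECT=so


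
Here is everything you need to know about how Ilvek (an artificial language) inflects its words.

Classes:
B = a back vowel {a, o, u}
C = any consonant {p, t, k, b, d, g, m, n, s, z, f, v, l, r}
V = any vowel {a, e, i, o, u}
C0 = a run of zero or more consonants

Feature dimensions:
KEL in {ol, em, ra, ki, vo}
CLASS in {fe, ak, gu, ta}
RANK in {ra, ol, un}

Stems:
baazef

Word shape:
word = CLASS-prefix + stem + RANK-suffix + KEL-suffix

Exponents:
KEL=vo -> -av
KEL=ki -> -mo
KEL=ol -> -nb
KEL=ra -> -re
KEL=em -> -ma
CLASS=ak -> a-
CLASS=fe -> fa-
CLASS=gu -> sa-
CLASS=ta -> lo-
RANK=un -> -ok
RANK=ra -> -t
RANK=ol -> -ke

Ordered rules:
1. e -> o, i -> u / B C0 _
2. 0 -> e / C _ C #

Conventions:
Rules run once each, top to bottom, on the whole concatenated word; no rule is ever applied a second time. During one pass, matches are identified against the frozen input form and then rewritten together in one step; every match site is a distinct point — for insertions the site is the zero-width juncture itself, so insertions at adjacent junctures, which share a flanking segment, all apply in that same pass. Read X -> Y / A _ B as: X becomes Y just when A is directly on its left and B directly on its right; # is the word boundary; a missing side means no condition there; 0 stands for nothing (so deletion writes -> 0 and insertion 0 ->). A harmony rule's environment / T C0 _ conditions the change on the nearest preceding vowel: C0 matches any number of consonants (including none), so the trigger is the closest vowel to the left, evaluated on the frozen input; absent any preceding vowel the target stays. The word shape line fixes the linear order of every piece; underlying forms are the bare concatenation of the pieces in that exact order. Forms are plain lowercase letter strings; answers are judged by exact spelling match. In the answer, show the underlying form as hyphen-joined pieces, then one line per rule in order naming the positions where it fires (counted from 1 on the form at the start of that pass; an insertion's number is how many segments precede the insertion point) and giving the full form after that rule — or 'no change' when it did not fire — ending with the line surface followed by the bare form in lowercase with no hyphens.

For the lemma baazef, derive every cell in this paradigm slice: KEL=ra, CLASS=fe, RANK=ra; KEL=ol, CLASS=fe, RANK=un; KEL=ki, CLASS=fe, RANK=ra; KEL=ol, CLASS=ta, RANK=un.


cell KEL=ra, CLASS=fe, RANK=ra:
underlying: fa-baazef-t-re
1. e -> o, i -> u / B C0 _: fires at position(s) 7: fabaazoftre
2. 0 -> e / C _ C #: no change
surface: fabaazoftre

cell KEL=ol, CLASS=fe, RANK=un:
underlying: fa-baazef-ok-nb
1. e -> o, i -> u / B C0 _: fires at position(s) 7: fabaazofoknb
2. 0 -> e / C _ C #: inserts after position(s) 11: fabaazofokneb
surface: fabaazofokneb

cell KEL=ki, CLASS=fe, RANK=ra:
underlying: fa-baazef-t-mo
1. e -> o, i -> u / B C0 _: fires at position(s) 7: fabaazoftmo
2. 0 -> e / C _ C #: no change
surface: fabaazoftmo

cell KEL=ol, CLASS=ta, RANK=un:
underlying: lo-baazef-ok-nb
1. e -> o, i -> u / B C0 _: fires at position(s) 7: lobaazofoknb
2. 0 -> e / C _ C #: inserts after position(s) 11: lobaazofokneb
surface: lobaazofokneb


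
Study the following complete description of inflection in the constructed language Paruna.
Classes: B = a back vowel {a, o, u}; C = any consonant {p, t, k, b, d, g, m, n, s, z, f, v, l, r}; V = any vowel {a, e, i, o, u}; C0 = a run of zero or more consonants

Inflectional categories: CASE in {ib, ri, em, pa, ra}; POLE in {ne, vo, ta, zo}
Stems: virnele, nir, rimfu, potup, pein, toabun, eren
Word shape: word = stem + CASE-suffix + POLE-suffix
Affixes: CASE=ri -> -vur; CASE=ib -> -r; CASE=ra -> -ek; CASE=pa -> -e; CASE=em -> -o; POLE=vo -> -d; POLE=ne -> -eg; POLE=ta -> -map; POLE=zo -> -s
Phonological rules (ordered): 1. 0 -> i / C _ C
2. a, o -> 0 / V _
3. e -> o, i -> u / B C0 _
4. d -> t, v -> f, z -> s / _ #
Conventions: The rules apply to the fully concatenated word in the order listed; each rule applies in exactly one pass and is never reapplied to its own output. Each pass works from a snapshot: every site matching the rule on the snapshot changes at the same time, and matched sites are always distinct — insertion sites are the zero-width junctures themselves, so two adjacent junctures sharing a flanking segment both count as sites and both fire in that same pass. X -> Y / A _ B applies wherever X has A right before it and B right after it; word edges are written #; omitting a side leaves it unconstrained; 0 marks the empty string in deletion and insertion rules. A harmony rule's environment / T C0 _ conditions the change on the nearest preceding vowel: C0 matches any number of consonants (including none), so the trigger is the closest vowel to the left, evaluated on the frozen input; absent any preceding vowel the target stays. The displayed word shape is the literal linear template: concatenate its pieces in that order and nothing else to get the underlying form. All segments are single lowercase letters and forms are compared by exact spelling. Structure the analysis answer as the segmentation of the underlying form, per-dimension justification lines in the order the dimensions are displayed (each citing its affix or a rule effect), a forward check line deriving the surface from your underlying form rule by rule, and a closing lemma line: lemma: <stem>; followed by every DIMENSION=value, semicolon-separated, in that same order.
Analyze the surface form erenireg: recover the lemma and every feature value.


underlying: eren-r-eg
CASE=ib - signalled by the affix -r
POLE=ne - signalled by the affix -eg
check: erenreg -> erenireg -> erenireg -> erenireg -> erenireg
lemma: eren; CASE=ib; POLE=ne


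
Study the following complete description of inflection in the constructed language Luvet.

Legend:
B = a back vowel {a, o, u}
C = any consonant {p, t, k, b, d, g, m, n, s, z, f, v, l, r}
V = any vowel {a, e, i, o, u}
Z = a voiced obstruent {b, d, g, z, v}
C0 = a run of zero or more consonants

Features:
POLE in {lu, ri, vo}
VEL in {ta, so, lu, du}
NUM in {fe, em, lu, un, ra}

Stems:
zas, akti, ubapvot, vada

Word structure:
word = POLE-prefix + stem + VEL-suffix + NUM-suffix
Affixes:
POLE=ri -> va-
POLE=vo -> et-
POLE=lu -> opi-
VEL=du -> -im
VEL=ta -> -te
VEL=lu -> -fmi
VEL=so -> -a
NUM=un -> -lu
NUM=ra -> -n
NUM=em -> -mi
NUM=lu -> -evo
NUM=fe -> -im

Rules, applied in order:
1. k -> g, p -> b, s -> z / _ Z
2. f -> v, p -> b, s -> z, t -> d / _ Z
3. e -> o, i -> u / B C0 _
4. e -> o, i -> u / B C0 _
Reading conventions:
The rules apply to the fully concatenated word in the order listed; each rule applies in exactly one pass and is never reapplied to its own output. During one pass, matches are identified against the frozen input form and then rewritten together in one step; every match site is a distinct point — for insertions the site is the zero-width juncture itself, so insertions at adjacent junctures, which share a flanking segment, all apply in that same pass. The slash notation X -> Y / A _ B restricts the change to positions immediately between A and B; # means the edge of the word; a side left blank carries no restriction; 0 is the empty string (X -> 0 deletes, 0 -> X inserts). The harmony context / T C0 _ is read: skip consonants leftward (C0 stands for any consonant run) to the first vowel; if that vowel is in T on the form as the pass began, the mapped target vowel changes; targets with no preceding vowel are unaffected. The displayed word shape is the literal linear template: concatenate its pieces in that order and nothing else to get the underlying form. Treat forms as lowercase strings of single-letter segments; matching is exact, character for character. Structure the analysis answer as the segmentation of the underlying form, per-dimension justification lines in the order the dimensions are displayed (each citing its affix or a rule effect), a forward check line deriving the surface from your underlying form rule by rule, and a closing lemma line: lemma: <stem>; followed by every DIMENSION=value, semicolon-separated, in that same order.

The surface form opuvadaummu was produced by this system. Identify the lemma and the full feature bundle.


underlying: opi-vada-im-mi
POLE=lu - signalled by the affix opi-
VEL=du - signalled by the affix -im
NUM=em - signalled by the affix -mi
check: opivadaimmi -> opivadaimmi -> opivadaimmi -> opuvadaummi -> opuvadaummu
lemma: vada; POLE=lu; VEL=du; NUM=em


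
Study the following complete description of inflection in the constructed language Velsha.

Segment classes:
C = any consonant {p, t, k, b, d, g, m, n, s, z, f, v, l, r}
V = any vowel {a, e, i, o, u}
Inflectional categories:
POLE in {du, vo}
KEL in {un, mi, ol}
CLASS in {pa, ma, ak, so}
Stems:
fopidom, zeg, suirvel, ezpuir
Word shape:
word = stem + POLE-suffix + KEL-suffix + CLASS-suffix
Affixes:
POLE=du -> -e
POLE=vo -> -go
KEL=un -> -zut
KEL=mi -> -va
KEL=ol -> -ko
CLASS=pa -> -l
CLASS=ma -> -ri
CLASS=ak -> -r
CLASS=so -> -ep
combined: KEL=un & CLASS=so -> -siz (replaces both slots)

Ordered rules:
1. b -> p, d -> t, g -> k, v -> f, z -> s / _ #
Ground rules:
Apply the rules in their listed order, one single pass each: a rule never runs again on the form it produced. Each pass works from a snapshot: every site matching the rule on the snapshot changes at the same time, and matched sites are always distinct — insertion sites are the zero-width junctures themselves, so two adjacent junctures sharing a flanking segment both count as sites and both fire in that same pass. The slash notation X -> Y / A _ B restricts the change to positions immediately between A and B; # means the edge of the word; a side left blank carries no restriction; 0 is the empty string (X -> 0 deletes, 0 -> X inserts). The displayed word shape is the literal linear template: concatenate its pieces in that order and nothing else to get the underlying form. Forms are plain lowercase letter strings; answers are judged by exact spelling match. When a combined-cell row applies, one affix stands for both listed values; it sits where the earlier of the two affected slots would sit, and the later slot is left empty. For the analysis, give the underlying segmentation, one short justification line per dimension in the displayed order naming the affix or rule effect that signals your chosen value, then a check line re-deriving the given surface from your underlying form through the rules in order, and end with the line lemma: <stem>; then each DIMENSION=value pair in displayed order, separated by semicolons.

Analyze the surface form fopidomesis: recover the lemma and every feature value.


underlying: fopidom-e-siz
POLE=du - signalled by the affix -e
KEL=un - signalled by the combined affix row
CLASS=so - signalled by the combined affix row
check: fopidomesiz -> fopidomesis
lemma: fopidom; POLE=du; KEL=un; CLASS=so


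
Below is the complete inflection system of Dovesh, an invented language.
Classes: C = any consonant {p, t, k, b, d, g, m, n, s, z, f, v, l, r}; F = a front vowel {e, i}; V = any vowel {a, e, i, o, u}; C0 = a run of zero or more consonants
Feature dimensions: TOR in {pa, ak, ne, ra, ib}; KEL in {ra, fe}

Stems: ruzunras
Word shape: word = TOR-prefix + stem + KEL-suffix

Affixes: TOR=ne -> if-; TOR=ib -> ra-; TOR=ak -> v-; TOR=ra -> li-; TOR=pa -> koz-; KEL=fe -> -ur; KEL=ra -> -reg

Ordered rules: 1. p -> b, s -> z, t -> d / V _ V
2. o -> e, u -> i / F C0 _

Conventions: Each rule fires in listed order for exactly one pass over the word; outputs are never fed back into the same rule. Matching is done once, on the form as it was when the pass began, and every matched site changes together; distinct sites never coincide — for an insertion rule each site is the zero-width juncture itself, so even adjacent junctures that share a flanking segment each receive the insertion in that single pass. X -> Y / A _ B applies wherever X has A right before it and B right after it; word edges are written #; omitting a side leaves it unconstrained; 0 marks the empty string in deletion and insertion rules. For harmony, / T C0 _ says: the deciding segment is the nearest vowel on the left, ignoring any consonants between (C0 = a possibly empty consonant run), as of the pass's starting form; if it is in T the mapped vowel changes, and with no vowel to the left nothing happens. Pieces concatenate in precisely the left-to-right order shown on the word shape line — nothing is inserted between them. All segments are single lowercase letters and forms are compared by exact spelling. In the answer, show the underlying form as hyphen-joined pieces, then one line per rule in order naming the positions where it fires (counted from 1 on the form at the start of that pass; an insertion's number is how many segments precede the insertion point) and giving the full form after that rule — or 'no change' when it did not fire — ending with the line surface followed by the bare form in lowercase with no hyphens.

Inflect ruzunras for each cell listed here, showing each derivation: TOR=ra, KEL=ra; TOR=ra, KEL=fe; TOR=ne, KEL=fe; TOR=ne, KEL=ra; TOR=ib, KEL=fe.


cell TOR=ra, KEL=ra:
underlying: li-ruzunras-reg
1. p -> b, s -> z, t -> d / V _ V: no change
2. o -> e, u -> i / F C0 _: fires at position(s) 4: lirizunrasreg
surface: lirizunrasreg

cell TOR=ra, KEL=fe:
underlying: li-ruzunras-ur
1. p -> b, s -> z, t -> d / V _ V: fires at position(s) 10: liruzunrazur
2. o -> e, u -> i / F C0 _: fires at position(s) 4: lirizunrazur
surface: lirizunrazur

cell TOR=ne, KEL=fe:
underlying: if-ruzunras-ur
1. p -> b, s -> z, t -> d / V _ V: fires at position(s) 10: ifruzunrazur
2. o -> e, u -> i / F C0 _: fires at position(s) 4: ifrizunrazur
surface: ifrizunrazur

cell TOR=ne, KEL=ra:
underlying: if-ruzunras-reg
1. p -> b, s -> z, t -> d / V _ V: no change
2. o -> e, u -> i / F C0 _: fires at position(s) 4: ifrizunrasreg
surface: ifrizunrasreg

cell TOR=ib, KEL=fe:
underlying: ra-ruzunras-ur
1. p -> b, s -> z, t -> d / V _ V: fires at position(s) 10: raruzunrazur
2. o -> e, u -> i / F C0 _: no change
surface: raruzunrazur
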